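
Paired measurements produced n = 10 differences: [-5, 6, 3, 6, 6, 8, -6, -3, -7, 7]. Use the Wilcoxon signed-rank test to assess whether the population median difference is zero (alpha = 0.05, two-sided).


Step 1: Drop any zero differences (none here) and take |d_i|.
|d| = [5, 6, 3, 6, 6, 8, 6, 3, 7, 7]
Step 2: Midrank |d_i| (ties get averaged ranks).
ranks: |5|->3, |6|->5.5, |3|->1.5, |6|->5.5, |6|->5.5, |8|->10, |6|->5.5, |3|->1.5, |7|->8.5, |7|->8.5
Step 3: Attach original signs; sum ranks with positive sign and with negative sign.
W+ = 5.5 + 1.5 + 5.5 + 5.5 + 10 + 8.5 = 36.5
W- = 3 + 5.5 + 1.5 + 8.5 = 18.5
(Check: W+ + W- = 55 should equal n(n+1)/2 = 55.)
Step 4: Test statistic W = min(W+, W-) = 18.5.
Step 5: Ties in |d|, so use the tie-corrected normal approximation.
        E[W] = n(n+1)/4 = 10*11/4 = 27.5.
        Tie groups: |d|=3 (t=2), |d|=6 (t=4), |d|=7 (t=2); sum(t^3 - t) = 72.
        Var[W] = n(n+1)(2n+1)/24 - sum(t^3-t)/48 = 2310/24 - 72/48 = 94.75.
        z = (W - E[W]) / sqrt(Var[W]) = (18.5 - 27.5) / 9.7340 = -0.9246.
        Two-sided p = 2*Phi(z) = 0.355175.
Step 6: alpha = 0.05. fail to reject H0.

W+ = 36.5, W- = 18.5, W = min = 18.5, p = 0.355175, fail to reject H0.


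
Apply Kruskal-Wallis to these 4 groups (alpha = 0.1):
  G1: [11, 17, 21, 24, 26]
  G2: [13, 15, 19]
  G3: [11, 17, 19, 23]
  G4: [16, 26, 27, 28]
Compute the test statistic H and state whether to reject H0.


Step 1: Combine all N = 16 observations and assign midranks.
sorted (value, group, rank): (11,G1,1.5), (11,G3,1.5), (13,G2,3), (15,G2,4), (16,G4,5), (17,G1,6.5), (17,G3,6.5), (19,G2,8.5), (19,G3,8.5), (21,G1,10), (23,G3,11), (24,G1,12), (26,G1,13.5), (26,G4,13.5), (27,G4,15), (28,G4,16)
Step 2: Sum ranks within each group.
R_1 = 43.5 (n_1 = 5)
R_2 = 15.5 (n_2 = 3)
R_3 = 27.5 (n_3 = 4)
R_4 = 49.5 (n_4 = 4)
Step 3: H = 12/(N(N+1)) * sum(R_i^2/n_i) - 3(N+1)
     = 12/(16*17) * (43.5^2/5 + 15.5^2/3 + 27.5^2/4 + 49.5^2/4) - 3*17
     = 0.044118 * 1260.16 - 51
     = 4.595221.
Step 4: Ties present; correction factor C = 1 - 24/(16^3 - 16) = 0.994118. Corrected H = 4.595221 / 0.994118 = 4.622411.
Step 5: Under H0, H ~ chi^2(3); p-value = 0.201628.
Step 6: alpha = 0.1. fail to reject H0.

H = 4.6224, df = 3, p = 0.201628, fail to reject H0.


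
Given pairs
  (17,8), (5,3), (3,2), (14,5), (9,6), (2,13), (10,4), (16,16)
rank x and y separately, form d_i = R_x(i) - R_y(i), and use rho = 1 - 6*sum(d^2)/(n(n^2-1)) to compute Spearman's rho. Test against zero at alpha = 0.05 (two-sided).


Step 1: Rank x and y separately (midranks; no ties here).
rank(x): 17->8, 5->3, 3->2, 14->6, 9->4, 2->1, 10->5, 16->7
rank(y): 8->6, 3->2, 2->1, 5->4, 6->5, 13->7, 4->3, 16->8
Step 2: d_i = R_x(i) - R_y(i); compute d_i^2.
  (8-6)^2=4, (3-2)^2=1, (2-1)^2=1, (6-4)^2=4, (4-5)^2=1, (1-7)^2=36, (5-3)^2=4, (7-8)^2=1
sum(d^2) = 52.
Step 3: rho = 1 - 6*52 / (8*(8^2 - 1)) = 1 - 312/504 = 0.380952.
Step 4: Under H0, t = rho * sqrt((n-2)/(1-rho^2)) = 1.0092 ~ t(6).
Step 5: Two-sided p-value from the t-distribution with 6 df = 0.351813.
Step 6: alpha = 0.05. fail to reject H0.

rho = 0.3810, p = 0.351813, fail to reject H0 at alpha = 0.05.


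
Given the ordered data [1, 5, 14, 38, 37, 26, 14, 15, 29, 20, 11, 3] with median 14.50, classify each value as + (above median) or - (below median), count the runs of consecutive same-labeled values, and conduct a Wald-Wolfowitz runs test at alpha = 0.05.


Step 1: Compute median = 14.50; label A = above, B = below.
Labels in order: BBBAAABAAABB  (n_A = 6, n_B = 6)
Step 2: Count runs R = 5.
Step 3: Under H0 (random ordering), E[R] = 2*n_A*n_B/(n_A+n_B) + 1 = 2*6*6/12 + 1 = 7.0000.
        Var[R] = 2*n_A*n_B*(2*n_A*n_B - n_A - n_B) / ((n_A+n_B)^2 * (n_A+n_B-1)) = 4320/1584 = 2.7273.
        SD[R] = 1.6514.
Step 4: Continuity-corrected z = (R + 0.5 - E[R]) / SD[R] = (5 + 0.5 - 7.0000) / 1.6514 = -0.9083.
Step 5: Two-sided p-value via normal approximation = 2*(1 - Phi(|z|)) = 0.363722.
Step 6: alpha = 0.05. fail to reject H0.

R = 5, z = -0.9083, p = 0.363722, fail to reject H0.


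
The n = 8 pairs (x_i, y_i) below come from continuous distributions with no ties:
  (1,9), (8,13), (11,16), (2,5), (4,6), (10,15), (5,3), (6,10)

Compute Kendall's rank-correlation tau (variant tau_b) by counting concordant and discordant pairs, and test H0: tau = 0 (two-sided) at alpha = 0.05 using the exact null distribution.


Step 1: Enumerate the 28 unordered pairs (i,j) with i<j and classify each by sign(x_j-x_i) * sign(y_j-y_i).
  (1,2):dx=+7,dy=+4->C; (1,3):dx=+10,dy=+7->C; (1,4):dx=+1,dy=-4->D; (1,5):dx=+3,dy=-3->D
  (1,6):dx=+9,dy=+6->C; (1,7):dx=+4,dy=-6->D; (1,8):dx=+5,dy=+1->C; (2,3):dx=+3,dy=+3->C
  (2,4):dx=-6,dy=-8->C; (2,5):dx=-4,dy=-7->C; (2,6):dx=+2,dy=+2->C; (2,7):dx=-3,dy=-10->C
  (2,8):dx=-2,dy=-3->C; (3,4):dx=-9,dy=-11->C; (3,5):dx=-7,dy=-10->C; (3,6):dx=-1,dy=-1->C
  (3,7):dx=-6,dy=-13->C; (3,8):dx=-5,dy=-6->C; (4,5):dx=+2,dy=+1->C; (4,6):dx=+8,dy=+10->C
  (4,7):dx=+3,dy=-2->D; (4,8):dx=+4,dy=+5->C; (5,6):dx=+6,dy=+9->C; (5,7):dx=+1,dy=-3->D
  (5,8):dx=+2,dy=+4->C; (6,7):dx=-5,dy=-12->C; (6,8):dx=-4,dy=-5->C; (7,8):dx=+1,dy=+7->C
Step 2: C = 23, D = 5, total pairs = 28.
Step 3: tau = (C - D)/(n(n-1)/2) = (23 - 5)/28 = 0.642857.
Step 4: Exact two-sided p-value (enumerate n! = 40320 permutations of y under H0): p = 0.031151.
Step 5: alpha = 0.05. reject H0.

tau_b = 0.6429 (C=23, D=5), p = 0.031151, reject H0.


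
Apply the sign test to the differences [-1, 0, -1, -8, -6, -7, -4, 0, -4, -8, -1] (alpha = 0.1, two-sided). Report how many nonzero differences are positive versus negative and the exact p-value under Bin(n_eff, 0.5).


Step 1: Discard zero differences. Original n = 11; n_eff = number of nonzero differences = 9.
Nonzero differences (with sign): -1, -1, -8, -6, -7, -4, -4, -8, -1
Step 2: Count signs: positive = 0, negative = 9.
Step 3: Under H0: P(positive) = 0.5, so the number of positives S ~ Bin(9, 0.5).
Step 4: Two-sided exact p-value = sum of Bin(9,0.5) probabilities at or below the observed probability = 0.003906.
Step 5: alpha = 0.1. reject H0.

n_eff = 9, pos = 0, neg = 9, p = 0.003906, reject H0.


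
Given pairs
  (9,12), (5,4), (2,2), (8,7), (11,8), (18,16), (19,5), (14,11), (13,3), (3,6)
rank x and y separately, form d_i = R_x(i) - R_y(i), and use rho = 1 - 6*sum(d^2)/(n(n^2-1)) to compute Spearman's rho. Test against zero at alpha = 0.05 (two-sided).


Step 1: Rank x and y separately (midranks; no ties here).
rank(x): 9->5, 5->3, 2->1, 8->4, 11->6, 18->9, 19->10, 14->8, 13->7, 3->2
rank(y): 12->9, 4->3, 2->1, 7->6, 8->7, 16->10, 5->4, 11->8, 3->2, 6->5
Step 2: d_i = R_x(i) - R_y(i); compute d_i^2.
  (5-9)^2=16, (3-3)^2=0, (1-1)^2=0, (4-6)^2=4, (6-7)^2=1, (9-10)^2=1, (10-4)^2=36, (8-8)^2=0, (7-2)^2=25, (2-5)^2=9
sum(d^2) = 92.
Step 3: rho = 1 - 6*92 / (10*(10^2 - 1)) = 1 - 552/990 = 0.442424.
Step 4: Under H0, t = rho * sqrt((n-2)/(1-rho^2)) = 1.3954 ~ t(8).
Step 5: Two-sided p-value from the t-distribution with 8 df = 0.200423.
Step 6: alpha = 0.05. fail to reject H0.

rho = 0.4424, p = 0.200423, fail to reject H0 at alpha = 0.05.


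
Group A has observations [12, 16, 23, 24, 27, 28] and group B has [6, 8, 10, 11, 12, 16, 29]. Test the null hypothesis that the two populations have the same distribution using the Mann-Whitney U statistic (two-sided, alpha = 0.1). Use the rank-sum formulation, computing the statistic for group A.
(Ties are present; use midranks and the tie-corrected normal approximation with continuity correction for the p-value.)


Step 1: Combine and sort all 13 observations; assign midranks.
sorted (value, group): (6,Y), (8,Y), (10,Y), (11,Y), (12,X), (12,Y), (16,X), (16,Y), (23,X), (24,X), (27,X), (28,X), (29,Y)
ranks: 6->1, 8->2, 10->3, 11->4, 12->5.5, 12->5.5, 16->7.5, 16->7.5, 23->9, 24->10, 27->11, 28->12, 29->13
Step 2: Rank sum for X: R1 = 5.5 + 7.5 + 9 + 10 + 11 + 12 = 55.
Step 3: U_X = R1 - n1(n1+1)/2 = 55 - 6*7/2 = 55 - 21 = 34.
       U_Y = n1*n2 - U_X = 42 - 34 = 8.
Step 4: Ties are present, so use the tie-corrected normal approximation (with continuity correction) for the p-value.
Step 5: p-value = 0.073351; compare to alpha = 0.1. reject H0.

U_X = 34, p = 0.073351, reject H0 at alpha = 0.1.


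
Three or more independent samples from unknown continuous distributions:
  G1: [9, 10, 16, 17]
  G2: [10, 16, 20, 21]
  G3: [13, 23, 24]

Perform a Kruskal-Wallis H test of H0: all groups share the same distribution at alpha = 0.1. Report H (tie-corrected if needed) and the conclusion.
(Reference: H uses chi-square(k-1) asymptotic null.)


Step 1: Combine all N = 11 observations and assign midranks.
sorted (value, group, rank): (9,G1,1), (10,G1,2.5), (10,G2,2.5), (13,G3,4), (16,G1,5.5), (16,G2,5.5), (17,G1,7), (20,G2,8), (21,G2,9), (23,G3,10), (24,G3,11)
Step 2: Sum ranks within each group.
R_1 = 16 (n_1 = 4)
R_2 = 25 (n_2 = 4)
R_3 = 25 (n_3 = 3)
Step 3: H = 12/(N(N+1)) * sum(R_i^2/n_i) - 3(N+1)
     = 12/(11*12) * (16^2/4 + 25^2/4 + 25^2/3) - 3*12
     = 0.090909 * 428.583 - 36
     = 2.962121.
Step 4: Ties present; correction factor C = 1 - 12/(11^3 - 11) = 0.990909. Corrected H = 2.962121 / 0.990909 = 2.989297.
Step 5: Under H0, H ~ chi^2(2); p-value = 0.224327.
Step 6: alpha = 0.1. fail to reject H0.

H = 2.9893, df = 2, p = 0.224327, fail to reject H0.


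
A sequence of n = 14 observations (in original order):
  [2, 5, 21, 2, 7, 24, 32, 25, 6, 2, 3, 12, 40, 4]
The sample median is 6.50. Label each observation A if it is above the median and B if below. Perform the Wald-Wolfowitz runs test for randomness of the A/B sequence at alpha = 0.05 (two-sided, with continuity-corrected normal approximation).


Step 1: Compute median = 6.50; label A = above, B = below.
Labels in order: BBABAAAABBBAAB  (n_A = 7, n_B = 7)
Step 2: Count runs R = 7.
Step 3: Under H0 (random ordering), E[R] = 2*n_A*n_B/(n_A+n_B) + 1 = 2*7*7/14 + 1 = 8.0000.
        Var[R] = 2*n_A*n_B*(2*n_A*n_B - n_A - n_B) / ((n_A+n_B)^2 * (n_A+n_B-1)) = 8232/2548 = 3.2308.
        SD[R] = 1.7974.
Step 4: Continuity-corrected z = (R + 0.5 - E[R]) / SD[R] = (7 + 0.5 - 8.0000) / 1.7974 = -0.2782.
Step 5: Two-sided p-value via normal approximation = 2*(1 - Phi(|z|)) = 0.780879.
Step 6: alpha = 0.05. fail to reject H0.

R = 7, z = -0.2782, p = 0.780879, fail to reject H0.


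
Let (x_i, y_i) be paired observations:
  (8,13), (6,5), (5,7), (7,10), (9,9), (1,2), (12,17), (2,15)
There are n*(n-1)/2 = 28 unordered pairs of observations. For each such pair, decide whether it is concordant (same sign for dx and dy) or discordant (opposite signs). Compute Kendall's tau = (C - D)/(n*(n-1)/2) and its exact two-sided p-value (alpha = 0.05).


Step 1: Enumerate the 28 unordered pairs (i,j) with i<j and classify each by sign(x_j-x_i) * sign(y_j-y_i).
  (1,2):dx=-2,dy=-8->C; (1,3):dx=-3,dy=-6->C; (1,4):dx=-1,dy=-3->C; (1,5):dx=+1,dy=-4->D
  (1,6):dx=-7,dy=-11->C; (1,7):dx=+4,dy=+4->C; (1,8):dx=-6,dy=+2->D; (2,3):dx=-1,dy=+2->D
  (2,4):dx=+1,dy=+5->C; (2,5):dx=+3,dy=+4->C; (2,6):dx=-5,dy=-3->C; (2,7):dx=+6,dy=+12->C
  (2,8):dx=-4,dy=+10->D; (3,4):dx=+2,dy=+3->C; (3,5):dx=+4,dy=+2->C; (3,6):dx=-4,dy=-5->C
  (3,7):dx=+7,dy=+10->C; (3,8):dx=-3,dy=+8->D; (4,5):dx=+2,dy=-1->D; (4,6):dx=-6,dy=-8->C
  (4,7):dx=+5,dy=+7->C; (4,8):dx=-5,dy=+5->D; (5,6):dx=-8,dy=-7->C; (5,7):dx=+3,dy=+8->C
  (5,8):dx=-7,dy=+6->D; (6,7):dx=+11,dy=+15->C; (6,8):dx=+1,dy=+13->C; (7,8):dx=-10,dy=-2->C
Step 2: C = 20, D = 8, total pairs = 28.
Step 3: tau = (C - D)/(n(n-1)/2) = (20 - 8)/28 = 0.428571.
Step 4: Exact two-sided p-value (enumerate n! = 40320 permutations of y under H0): p = 0.178869.
Step 5: alpha = 0.05. fail to reject H0.

tau_b = 0.4286 (C=20, D=8), p = 0.178869, fail to reject H0.


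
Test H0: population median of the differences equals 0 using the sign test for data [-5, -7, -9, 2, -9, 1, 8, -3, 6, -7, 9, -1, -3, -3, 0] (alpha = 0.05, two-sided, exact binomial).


Step 1: Discard zero differences. Original n = 15; n_eff = number of nonzero differences = 14.
Nonzero differences (with sign): -5, -7, -9, +2, -9, +1, +8, -3, +6, -7, +9, -1, -3, -3
Step 2: Count signs: positive = 5, negative = 9.
Step 3: Under H0: P(positive) = 0.5, so the number of positives S ~ Bin(14, 0.5).
Step 4: Two-sided exact p-value = sum of Bin(14,0.5) probabilities at or below the observed probability = 0.423950.
Step 5: alpha = 0.05. fail to reject H0.

n_eff = 14, pos = 5, neg = 9, p = 0.423950, fail to reject H0.


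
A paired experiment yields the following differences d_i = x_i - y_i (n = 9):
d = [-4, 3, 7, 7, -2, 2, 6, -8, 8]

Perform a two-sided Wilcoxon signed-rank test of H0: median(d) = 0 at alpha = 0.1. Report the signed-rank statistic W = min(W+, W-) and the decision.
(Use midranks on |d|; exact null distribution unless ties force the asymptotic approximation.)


Step 1: Drop any zero differences (none here) and take |d_i|.
|d| = [4, 3, 7, 7, 2, 2, 6, 8, 8]
Step 2: Midrank |d_i| (ties get averaged ranks).
ranks: |4|->4, |3|->3, |7|->6.5, |7|->6.5, |2|->1.5, |2|->1.5, |6|->5, |8|->8.5, |8|->8.5
Step 3: Attach original signs; sum ranks with positive sign and with negative sign.
W+ = 3 + 6.5 + 6.5 + 1.5 + 5 + 8.5 = 31
W- = 4 + 1.5 + 8.5 = 14
(Check: W+ + W- = 45 should equal n(n+1)/2 = 45.)
Step 4: Test statistic W = min(W+, W-) = 14.
Step 5: Ties in |d|, so use the tie-corrected normal approximation.
        E[W] = n(n+1)/4 = 9*10/4 = 22.5.
        Tie groups: |d|=2 (t=2), |d|=7 (t=2), |d|=8 (t=2); sum(t^3 - t) = 18.
        Var[W] = n(n+1)(2n+1)/24 - sum(t^3-t)/48 = 1710/24 - 18/48 = 70.875.
        z = (W - E[W]) / sqrt(Var[W]) = (14 - 22.5) / 8.4187 = -1.0097.
        Two-sided p = 2*Phi(z) = 0.312661.
Step 6: alpha = 0.1. fail to reject H0.

W+ = 31, W- = 14, W = min = 14, p = 0.312661, fail to reject H0.


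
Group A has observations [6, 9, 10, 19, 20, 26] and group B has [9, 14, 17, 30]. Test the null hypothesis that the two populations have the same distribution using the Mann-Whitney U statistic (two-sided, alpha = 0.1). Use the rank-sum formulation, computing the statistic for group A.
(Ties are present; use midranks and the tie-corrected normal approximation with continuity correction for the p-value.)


Step 1: Combine and sort all 10 observations; assign midranks.
sorted (value, group): (6,X), (9,X), (9,Y), (10,X), (14,Y), (17,Y), (19,X), (20,X), (26,X), (30,Y)
ranks: 6->1, 9->2.5, 9->2.5, 10->4, 14->5, 17->6, 19->7, 20->8, 26->9, 30->10
Step 2: Rank sum for X: R1 = 1 + 2.5 + 4 + 7 + 8 + 9 = 31.5.
Step 3: U_X = R1 - n1(n1+1)/2 = 31.5 - 6*7/2 = 31.5 - 21 = 10.5.
       U_Y = n1*n2 - U_X = 24 - 10.5 = 13.5.
Step 4: Ties are present, so use the tie-corrected normal approximation (with continuity correction) for the p-value.
Step 5: p-value = 0.830664; compare to alpha = 0.1. fail to reject H0.

U_X = 10.5, p = 0.830664, fail to reject H0 at alpha = 0.1.


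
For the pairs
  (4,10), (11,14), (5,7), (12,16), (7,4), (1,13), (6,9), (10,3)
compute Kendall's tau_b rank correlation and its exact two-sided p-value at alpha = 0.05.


Step 1: Enumerate the 28 unordered pairs (i,j) with i<j and classify each by sign(x_j-x_i) * sign(y_j-y_i).
  (1,2):dx=+7,dy=+4->C; (1,3):dx=+1,dy=-3->D; (1,4):dx=+8,dy=+6->C; (1,5):dx=+3,dy=-6->D
  (1,6):dx=-3,dy=+3->D; (1,7):dx=+2,dy=-1->D; (1,8):dx=+6,dy=-7->D; (2,3):dx=-6,dy=-7->C
  (2,4):dx=+1,dy=+2->C; (2,5):dx=-4,dy=-10->C; (2,6):dx=-10,dy=-1->C; (2,7):dx=-5,dy=-5->C
  (2,8):dx=-1,dy=-11->C; (3,4):dx=+7,dy=+9->C; (3,5):dx=+2,dy=-3->D; (3,6):dx=-4,dy=+6->D
  (3,7):dx=+1,dy=+2->C; (3,8):dx=+5,dy=-4->D; (4,5):dx=-5,dy=-12->C; (4,6):dx=-11,dy=-3->C
  (4,7):dx=-6,dy=-7->C; (4,8):dx=-2,dy=-13->C; (5,6):dx=-6,dy=+9->D; (5,7):dx=-1,dy=+5->D
  (5,8):dx=+3,dy=-1->D; (6,7):dx=+5,dy=-4->D; (6,8):dx=+9,dy=-10->D; (7,8):dx=+4,dy=-6->D
Step 2: C = 14, D = 14, total pairs = 28.
Step 3: tau = (C - D)/(n(n-1)/2) = (14 - 14)/28 = 0.000000.
Step 4: Exact two-sided p-value (enumerate n! = 40320 permutations of y under H0): p = 1.000000.
Step 5: alpha = 0.05. fail to reject H0.

tau_b = 0.0000 (C=14, D=14), p = 1.000000, fail to reject H0.


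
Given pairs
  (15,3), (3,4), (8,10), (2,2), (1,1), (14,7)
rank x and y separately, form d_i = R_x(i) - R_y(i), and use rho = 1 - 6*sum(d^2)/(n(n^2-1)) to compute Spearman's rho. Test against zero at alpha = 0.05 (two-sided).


Step 1: Rank x and y separately (midranks; no ties here).
rank(x): 15->6, 3->3, 8->4, 2->2, 1->1, 14->5
rank(y): 3->3, 4->4, 10->6, 2->2, 1->1, 7->5
Step 2: d_i = R_x(i) - R_y(i); compute d_i^2.
  (6-3)^2=9, (3-4)^2=1, (4-6)^2=4, (2-2)^2=0, (1-1)^2=0, (5-5)^2=0
sum(d^2) = 14.
Step 3: rho = 1 - 6*14 / (6*(6^2 - 1)) = 1 - 84/210 = 0.600000.
Step 4: Under H0, t = rho * sqrt((n-2)/(1-rho^2)) = 1.5000 ~ t(4).
Step 5: Two-sided p-value from the t-distribution with 4 df = 0.208000.
Step 6: alpha = 0.05. fail to reject H0.

rho = 0.6000, p = 0.208000, fail to reject H0 at alpha = 0.05.


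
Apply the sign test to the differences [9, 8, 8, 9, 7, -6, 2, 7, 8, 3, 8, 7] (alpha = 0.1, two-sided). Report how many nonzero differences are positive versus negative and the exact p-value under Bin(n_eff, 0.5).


Step 1: Discard zero differences. Original n = 12; n_eff = number of nonzero differences = 12.
Nonzero differences (with sign): +9, +8, +8, +9, +7, -6, +2, +7, +8, +3, +8, +7
Step 2: Count signs: positive = 11, negative = 1.
Step 3: Under H0: P(positive) = 0.5, so the number of positives S ~ Bin(12, 0.5).
Step 4: Two-sided exact p-value = sum of Bin(12,0.5) probabilities at or below the observed probability = 0.006348.
Step 5: alpha = 0.1. reject H0.

n_eff = 12, pos = 11, neg = 1, p = 0.006348, reject H0.


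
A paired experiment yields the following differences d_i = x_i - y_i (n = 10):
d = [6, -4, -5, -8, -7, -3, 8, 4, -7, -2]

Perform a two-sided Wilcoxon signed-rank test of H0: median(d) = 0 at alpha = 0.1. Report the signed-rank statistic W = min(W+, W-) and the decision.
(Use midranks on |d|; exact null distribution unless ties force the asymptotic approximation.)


Step 1: Drop any zero differences (none here) and take |d_i|.
|d| = [6, 4, 5, 8, 7, 3, 8, 4, 7, 2]
Step 2: Midrank |d_i| (ties get averaged ranks).
ranks: |6|->6, |4|->3.5, |5|->5, |8|->9.5, |7|->7.5, |3|->2, |8|->9.5, |4|->3.5, |7|->7.5, |2|->1
Step 3: Attach original signs; sum ranks with positive sign and with negative sign.
W+ = 6 + 9.5 + 3.5 = 19
W- = 3.5 + 5 + 9.5 + 7.5 + 2 + 7.5 + 1 = 36
(Check: W+ + W- = 55 should equal n(n+1)/2 = 55.)
Step 4: Test statistic W = min(W+, W-) = 19.
Step 5: Ties in |d|, so use the tie-corrected normal approximation.
        E[W] = n(n+1)/4 = 10*11/4 = 27.5.
        Tie groups: |d|=4 (t=2), |d|=7 (t=2), |d|=8 (t=2); sum(t^3 - t) = 18.
        Var[W] = n(n+1)(2n+1)/24 - sum(t^3-t)/48 = 2310/24 - 18/48 = 95.875.
        z = (W - E[W]) / sqrt(Var[W]) = (19 - 27.5) / 9.7916 = -0.8681.
        Two-sided p = 2*Phi(z) = 0.385343.
Step 6: alpha = 0.1. fail to reject H0.

W+ = 19, W- = 36, W = min = 19, p = 0.385343, fail to reject H0.


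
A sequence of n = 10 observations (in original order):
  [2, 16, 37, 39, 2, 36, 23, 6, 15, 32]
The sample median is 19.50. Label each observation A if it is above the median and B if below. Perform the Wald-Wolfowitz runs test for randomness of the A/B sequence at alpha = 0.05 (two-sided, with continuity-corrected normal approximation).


Step 1: Compute median = 19.50; label A = above, B = below.
Labels in order: BBAABAABBA  (n_A = 5, n_B = 5)
Step 2: Count runs R = 6.
Step 3: Under H0 (random ordering), E[R] = 2*n_A*n_B/(n_A+n_B) + 1 = 2*5*5/10 + 1 = 6.0000.
        Var[R] = 2*n_A*n_B*(2*n_A*n_B - n_A - n_B) / ((n_A+n_B)^2 * (n_A+n_B-1)) = 2000/900 = 2.2222.
        SD[R] = 1.4907.
Step 4: R = E[R], so z = 0 with no continuity correction.
Step 5: Two-sided p-value via normal approximation = 2*(1 - Phi(|z|)) = 1.000000.
Step 6: alpha = 0.05. fail to reject H0.

R = 6, z = 0.0000, p = 1.000000, fail to reject H0.


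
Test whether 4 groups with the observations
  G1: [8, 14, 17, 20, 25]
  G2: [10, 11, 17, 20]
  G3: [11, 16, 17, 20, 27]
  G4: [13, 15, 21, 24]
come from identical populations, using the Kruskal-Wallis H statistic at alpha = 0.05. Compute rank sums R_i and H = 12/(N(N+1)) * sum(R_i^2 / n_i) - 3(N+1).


Step 1: Combine all N = 18 observations and assign midranks.
sorted (value, group, rank): (8,G1,1), (10,G2,2), (11,G2,3.5), (11,G3,3.5), (13,G4,5), (14,G1,6), (15,G4,7), (16,G3,8), (17,G1,10), (17,G2,10), (17,G3,10), (20,G1,13), (20,G2,13), (20,G3,13), (21,G4,15), (24,G4,16), (25,G1,17), (27,G3,18)
Step 2: Sum ranks within each group.
R_1 = 47 (n_1 = 5)
R_2 = 28.5 (n_2 = 4)
R_3 = 52.5 (n_3 = 5)
R_4 = 43 (n_4 = 4)
Step 3: H = 12/(N(N+1)) * sum(R_i^2/n_i) - 3(N+1)
     = 12/(18*19) * (47^2/5 + 28.5^2/4 + 52.5^2/5 + 43^2/4) - 3*19
     = 0.035088 * 1658.36 - 57
     = 1.188158.
Step 4: Ties present; correction factor C = 1 - 54/(18^3 - 18) = 0.990712. Corrected H = 1.188158 / 0.990712 = 1.199297.
Step 5: Under H0, H ~ chi^2(3); p-value = 0.753173.
Step 6: alpha = 0.05. fail to reject H0.

H = 1.1993, df = 3, p = 0.753173, fail to reject H0.


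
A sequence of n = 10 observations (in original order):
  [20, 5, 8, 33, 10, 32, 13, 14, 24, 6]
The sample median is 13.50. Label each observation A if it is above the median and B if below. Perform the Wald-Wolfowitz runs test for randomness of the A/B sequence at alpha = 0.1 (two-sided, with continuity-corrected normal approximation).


Step 1: Compute median = 13.50; label A = above, B = below.
Labels in order: ABBABABAAB  (n_A = 5, n_B = 5)
Step 2: Count runs R = 8.
Step 3: Under H0 (random ordering), E[R] = 2*n_A*n_B/(n_A+n_B) + 1 = 2*5*5/10 + 1 = 6.0000.
        Var[R] = 2*n_A*n_B*(2*n_A*n_B - n_A - n_B) / ((n_A+n_B)^2 * (n_A+n_B-1)) = 2000/900 = 2.2222.
        SD[R] = 1.4907.
Step 4: Continuity-corrected z = (R - 0.5 - E[R]) / SD[R] = (8 - 0.5 - 6.0000) / 1.4907 = 1.0062.
Step 5: Two-sided p-value via normal approximation = 2*(1 - Phi(|z|)) = 0.314305.
Step 6: alpha = 0.1. fail to reject H0.

R = 8, z = 1.0062, p = 0.314305, fail to reject H0.


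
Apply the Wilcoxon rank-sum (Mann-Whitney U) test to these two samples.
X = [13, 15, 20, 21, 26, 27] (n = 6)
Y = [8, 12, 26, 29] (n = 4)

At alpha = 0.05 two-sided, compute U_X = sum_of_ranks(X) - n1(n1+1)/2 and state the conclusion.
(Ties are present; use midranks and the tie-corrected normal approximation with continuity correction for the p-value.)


Step 1: Combine and sort all 10 observations; assign midranks.
sorted (value, group): (8,Y), (12,Y), (13,X), (15,X), (20,X), (21,X), (26,X), (26,Y), (27,X), (29,Y)
ranks: 8->1, 12->2, 13->3, 15->4, 20->5, 21->6, 26->7.5, 26->7.5, 27->9, 29->10
Step 2: Rank sum for X: R1 = 3 + 4 + 5 + 6 + 7.5 + 9 = 34.5.
Step 3: U_X = R1 - n1(n1+1)/2 = 34.5 - 6*7/2 = 34.5 - 21 = 13.5.
       U_Y = n1*n2 - U_X = 24 - 13.5 = 10.5.
Step 4: Ties are present, so use the tie-corrected normal approximation (with continuity correction) for the p-value.
Step 5: p-value = 0.830664; compare to alpha = 0.05. fail to reject H0.

U_X = 13.5, p = 0.830664, fail to reject H0 at alpha = 0.05.


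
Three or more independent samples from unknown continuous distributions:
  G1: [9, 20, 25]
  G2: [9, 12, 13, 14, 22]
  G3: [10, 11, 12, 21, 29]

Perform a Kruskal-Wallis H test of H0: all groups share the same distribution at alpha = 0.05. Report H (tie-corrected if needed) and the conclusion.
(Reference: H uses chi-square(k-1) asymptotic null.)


Step 1: Combine all N = 13 observations and assign midranks.
sorted (value, group, rank): (9,G1,1.5), (9,G2,1.5), (10,G3,3), (11,G3,4), (12,G2,5.5), (12,G3,5.5), (13,G2,7), (14,G2,8), (20,G1,9), (21,G3,10), (22,G2,11), (25,G1,12), (29,G3,13)
Step 2: Sum ranks within each group.
R_1 = 22.5 (n_1 = 3)
R_2 = 33 (n_2 = 5)
R_3 = 35.5 (n_3 = 5)
Step 3: H = 12/(N(N+1)) * sum(R_i^2/n_i) - 3(N+1)
     = 12/(13*14) * (22.5^2/3 + 33^2/5 + 35.5^2/5) - 3*14
     = 0.065934 * 638.6 - 42
     = 0.105495.
Step 4: Ties present; correction factor C = 1 - 12/(13^3 - 13) = 0.994505. Corrected H = 0.105495 / 0.994505 = 0.106077.
Step 5: Under H0, H ~ chi^2(2); p-value = 0.948343.
Step 6: alpha = 0.05. fail to reject H0.

H = 0.1061, df = 2, p = 0.948343, fail to reject H0.


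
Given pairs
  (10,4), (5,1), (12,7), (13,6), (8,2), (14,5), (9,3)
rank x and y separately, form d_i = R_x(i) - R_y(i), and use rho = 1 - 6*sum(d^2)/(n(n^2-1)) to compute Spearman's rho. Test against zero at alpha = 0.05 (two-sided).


Step 1: Rank x and y separately (midranks; no ties here).
rank(x): 10->4, 5->1, 12->5, 13->6, 8->2, 14->7, 9->3
rank(y): 4->4, 1->1, 7->7, 6->6, 2->2, 5->5, 3->3
Step 2: d_i = R_x(i) - R_y(i); compute d_i^2.
  (4-4)^2=0, (1-1)^2=0, (5-7)^2=4, (6-6)^2=0, (2-2)^2=0, (7-5)^2=4, (3-3)^2=0
sum(d^2) = 8.
Step 3: rho = 1 - 6*8 / (7*(7^2 - 1)) = 1 - 48/336 = 0.857143.
Step 4: Under H0, t = rho * sqrt((n-2)/(1-rho^2)) = 3.7210 ~ t(5).
Step 5: Two-sided p-value from the t-distribution with 5 df = 0.013697.
Step 6: alpha = 0.05. reject H0.

rho = 0.8571, p = 0.013697, reject H0 at alpha = 0.05.


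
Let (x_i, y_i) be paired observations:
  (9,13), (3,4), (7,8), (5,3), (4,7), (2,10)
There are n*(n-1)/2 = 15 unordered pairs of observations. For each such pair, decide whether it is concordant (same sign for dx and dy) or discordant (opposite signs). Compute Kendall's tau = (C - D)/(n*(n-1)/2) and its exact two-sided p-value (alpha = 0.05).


Step 1: Enumerate the 15 unordered pairs (i,j) with i<j and classify each by sign(x_j-x_i) * sign(y_j-y_i).
  (1,2):dx=-6,dy=-9->C; (1,3):dx=-2,dy=-5->C; (1,4):dx=-4,dy=-10->C; (1,5):dx=-5,dy=-6->C
  (1,6):dx=-7,dy=-3->C; (2,3):dx=+4,dy=+4->C; (2,4):dx=+2,dy=-1->D; (2,5):dx=+1,dy=+3->C
  (2,6):dx=-1,dy=+6->D; (3,4):dx=-2,dy=-5->C; (3,5):dx=-3,dy=-1->C; (3,6):dx=-5,dy=+2->D
  (4,5):dx=-1,dy=+4->D; (4,6):dx=-3,dy=+7->D; (5,6):dx=-2,dy=+3->D
Step 2: C = 9, D = 6, total pairs = 15.
Step 3: tau = (C - D)/(n(n-1)/2) = (9 - 6)/15 = 0.200000.
Step 4: Exact two-sided p-value (enumerate n! = 720 permutations of y under H0): p = 0.719444.
Step 5: alpha = 0.05. fail to reject H0.

tau_b = 0.2000 (C=9, D=6), p = 0.719444, fail to reject H0.


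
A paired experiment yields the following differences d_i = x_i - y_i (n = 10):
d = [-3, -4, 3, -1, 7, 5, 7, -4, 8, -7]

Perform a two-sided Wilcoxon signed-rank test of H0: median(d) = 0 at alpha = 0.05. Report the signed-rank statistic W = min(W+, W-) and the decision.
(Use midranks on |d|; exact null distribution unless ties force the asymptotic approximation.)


Step 1: Drop any zero differences (none here) and take |d_i|.
|d| = [3, 4, 3, 1, 7, 5, 7, 4, 8, 7]
Step 2: Midrank |d_i| (ties get averaged ranks).
ranks: |3|->2.5, |4|->4.5, |3|->2.5, |1|->1, |7|->8, |5|->6, |7|->8, |4|->4.5, |8|->10, |7|->8
Step 3: Attach original signs; sum ranks with positive sign and with negative sign.
W+ = 2.5 + 8 + 6 + 8 + 10 = 34.5
W- = 2.5 + 4.5 + 1 + 4.5 + 8 = 20.5
(Check: W+ + W- = 55 should equal n(n+1)/2 = 55.)
Step 4: Test statistic W = min(W+, W-) = 20.5.
Step 5: Ties in |d|, so use the tie-corrected normal approximation.
        E[W] = n(n+1)/4 = 10*11/4 = 27.5.
        Tie groups: |d|=3 (t=2), |d|=4 (t=2), |d|=7 (t=3); sum(t^3 - t) = 36.
        Var[W] = n(n+1)(2n+1)/24 - sum(t^3-t)/48 = 2310/24 - 36/48 = 95.5.
        z = (W - E[W]) / sqrt(Var[W]) = (20.5 - 27.5) / 9.7724 = -0.7163.
        Two-sided p = 2*Phi(z) = 0.473805.
Step 6: alpha = 0.05. fail to reject H0.

W+ = 34.5, W- = 20.5, W = min = 20.5, p = 0.473805, fail to reject H0.


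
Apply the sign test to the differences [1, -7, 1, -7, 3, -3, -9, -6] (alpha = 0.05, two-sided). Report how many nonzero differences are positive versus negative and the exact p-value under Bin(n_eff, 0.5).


Step 1: Discard zero differences. Original n = 8; n_eff = number of nonzero differences = 8.
Nonzero differences (with sign): +1, -7, +1, -7, +3, -3, -9, -6
Step 2: Count signs: positive = 3, negative = 5.
Step 3: Under H0: P(positive) = 0.5, so the number of positives S ~ Bin(8, 0.5).
Step 4: Two-sided exact p-value = sum of Bin(8,0.5) probabilities at or below the observed probability = 0.726562.
Step 5: alpha = 0.05. fail to reject H0.

n_eff = 8, pos = 3, neg = 5, p = 0.726562, fail to reject H0.


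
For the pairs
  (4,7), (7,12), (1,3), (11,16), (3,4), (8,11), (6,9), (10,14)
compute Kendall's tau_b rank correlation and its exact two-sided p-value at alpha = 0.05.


Step 1: Enumerate the 28 unordered pairs (i,j) with i<j and classify each by sign(x_j-x_i) * sign(y_j-y_i).
  (1,2):dx=+3,dy=+5->C; (1,3):dx=-3,dy=-4->C; (1,4):dx=+7,dy=+9->C; (1,5):dx=-1,dy=-3->C
  (1,6):dx=+4,dy=+4->C; (1,7):dx=+2,dy=+2->C; (1,8):dx=+6,dy=+7->C; (2,3):dx=-6,dy=-9->C
  (2,4):dx=+4,dy=+4->C; (2,5):dx=-4,dy=-8->C; (2,6):dx=+1,dy=-1->D; (2,7):dx=-1,dy=-3->C
  (2,8):dx=+3,dy=+2->C; (3,4):dx=+10,dy=+13->C; (3,5):dx=+2,dy=+1->C; (3,6):dx=+7,dy=+8->C
  (3,7):dx=+5,dy=+6->C; (3,8):dx=+9,dy=+11->C; (4,5):dx=-8,dy=-12->C; (4,6):dx=-3,dy=-5->C
  (4,7):dx=-5,dy=-7->C; (4,8):dx=-1,dy=-2->C; (5,6):dx=+5,dy=+7->C; (5,7):dx=+3,dy=+5->C
  (5,8):dx=+7,dy=+10->C; (6,7):dx=-2,dy=-2->C; (6,8):dx=+2,dy=+3->C; (7,8):dx=+4,dy=+5->C
Step 2: C = 27, D = 1, total pairs = 28.
Step 3: tau = (C - D)/(n(n-1)/2) = (27 - 1)/28 = 0.928571.
Step 4: Exact two-sided p-value (enumerate n! = 40320 permutations of y under H0): p = 0.000397.
Step 5: alpha = 0.05. reject H0.

tau_b = 0.9286 (C=27, D=1), p = 0.000397, reject H0.


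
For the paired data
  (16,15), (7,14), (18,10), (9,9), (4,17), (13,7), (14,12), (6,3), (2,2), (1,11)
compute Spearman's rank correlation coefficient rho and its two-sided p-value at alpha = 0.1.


Step 1: Rank x and y separately (midranks; no ties here).
rank(x): 16->9, 7->5, 18->10, 9->6, 4->3, 13->7, 14->8, 6->4, 2->2, 1->1
rank(y): 15->9, 14->8, 10->5, 9->4, 17->10, 7->3, 12->7, 3->2, 2->1, 11->6
Step 2: d_i = R_x(i) - R_y(i); compute d_i^2.
  (9-9)^2=0, (5-8)^2=9, (10-5)^2=25, (6-4)^2=4, (3-10)^2=49, (7-3)^2=16, (8-7)^2=1, (4-2)^2=4, (2-1)^2=1, (1-6)^2=25
sum(d^2) = 134.
Step 3: rho = 1 - 6*134 / (10*(10^2 - 1)) = 1 - 804/990 = 0.187879.
Step 4: Under H0, t = rho * sqrt((n-2)/(1-rho^2)) = 0.5410 ~ t(8).
Step 5: Two-sided p-value from the t-distribution with 8 df = 0.603218.
Step 6: alpha = 0.1. fail to reject H0.

rho = 0.1879, p = 0.603218, fail to reject H0 at alpha = 0.1.


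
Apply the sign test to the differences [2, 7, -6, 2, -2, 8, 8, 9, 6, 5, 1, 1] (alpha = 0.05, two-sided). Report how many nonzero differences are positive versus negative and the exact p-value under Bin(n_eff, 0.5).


Step 1: Discard zero differences. Original n = 12; n_eff = number of nonzero differences = 12.
Nonzero differences (with sign): +2, +7, -6, +2, -2, +8, +8, +9, +6, +5, +1, +1
Step 2: Count signs: positive = 10, negative = 2.
Step 3: Under H0: P(positive) = 0.5, so the number of positives S ~ Bin(12, 0.5).
Step 4: Two-sided exact p-value = sum of Bin(12,0.5) probabilities at or below the observed probability = 0.038574.
Step 5: alpha = 0.05. reject H0.

n_eff = 12, pos = 10, neg = 2, p = 0.038574, reject H0.


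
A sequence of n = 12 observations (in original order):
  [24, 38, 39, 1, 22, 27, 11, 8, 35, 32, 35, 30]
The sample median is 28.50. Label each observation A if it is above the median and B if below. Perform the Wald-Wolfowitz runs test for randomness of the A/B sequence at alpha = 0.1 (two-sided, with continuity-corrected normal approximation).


Step 1: Compute median = 28.50; label A = above, B = below.
Labels in order: BAABBBBBAAAA  (n_A = 6, n_B = 6)
Step 2: Count runs R = 4.
Step 3: Under H0 (random ordering), E[R] = 2*n_A*n_B/(n_A+n_B) + 1 = 2*6*6/12 + 1 = 7.0000.
        Var[R] = 2*n_A*n_B*(2*n_A*n_B - n_A - n_B) / ((n_A+n_B)^2 * (n_A+n_B-1)) = 4320/1584 = 2.7273.
        SD[R] = 1.6514.
Step 4: Continuity-corrected z = (R + 0.5 - E[R]) / SD[R] = (4 + 0.5 - 7.0000) / 1.6514 = -1.5138.
Step 5: Two-sided p-value via normal approximation = 2*(1 - Phi(|z|)) = 0.130070.
Step 6: alpha = 0.1. fail to reject H0.

R = 4, z = -1.5138, p = 0.130070, fail to reject H0.


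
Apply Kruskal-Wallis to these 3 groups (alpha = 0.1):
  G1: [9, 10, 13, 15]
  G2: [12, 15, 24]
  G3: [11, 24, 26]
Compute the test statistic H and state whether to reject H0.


Step 1: Combine all N = 10 observations and assign midranks.
sorted (value, group, rank): (9,G1,1), (10,G1,2), (11,G3,3), (12,G2,4), (13,G1,5), (15,G1,6.5), (15,G2,6.5), (24,G2,8.5), (24,G3,8.5), (26,G3,10)
Step 2: Sum ranks within each group.
R_1 = 14.5 (n_1 = 4)
R_2 = 19 (n_2 = 3)
R_3 = 21.5 (n_3 = 3)
Step 3: H = 12/(N(N+1)) * sum(R_i^2/n_i) - 3(N+1)
     = 12/(10*11) * (14.5^2/4 + 19^2/3 + 21.5^2/3) - 3*11
     = 0.109091 * 326.979 - 33
     = 2.670455.
Step 4: Ties present; correction factor C = 1 - 12/(10^3 - 10) = 0.987879. Corrected H = 2.670455 / 0.987879 = 2.703221.
Step 5: Under H0, H ~ chi^2(2); p-value = 0.258823.
Step 6: alpha = 0.1. fail to reject H0.

H = 2.7032, df = 2, p = 0.258823, fail to reject H0.


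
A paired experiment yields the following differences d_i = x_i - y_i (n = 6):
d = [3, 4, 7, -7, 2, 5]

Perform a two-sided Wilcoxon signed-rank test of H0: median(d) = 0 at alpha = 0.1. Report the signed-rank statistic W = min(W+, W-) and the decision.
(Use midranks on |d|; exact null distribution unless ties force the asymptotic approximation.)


Step 1: Drop any zero differences (none here) and take |d_i|.
|d| = [3, 4, 7, 7, 2, 5]
Step 2: Midrank |d_i| (ties get averaged ranks).
ranks: |3|->2, |4|->3, |7|->5.5, |7|->5.5, |2|->1, |5|->4
Step 3: Attach original signs; sum ranks with positive sign and with negative sign.
W+ = 2 + 3 + 5.5 + 1 + 4 = 15.5
W- = 5.5 = 5.5
(Check: W+ + W- = 21 should equal n(n+1)/2 = 21.)
Step 4: Test statistic W = min(W+, W-) = 5.5.
Step 5: Ties in |d|, so use the tie-corrected normal approximation.
        E[W] = n(n+1)/4 = 6*7/4 = 10.5.
        Tie groups: |d|=7 (t=2); sum(t^3 - t) = 6.
        Var[W] = n(n+1)(2n+1)/24 - sum(t^3-t)/48 = 546/24 - 6/48 = 22.625.
        z = (W - E[W]) / sqrt(Var[W]) = (5.5 - 10.5) / 4.7566 = -1.0512.
        Two-sided p = 2*Phi(z) = 0.293177.
Step 6: alpha = 0.1. fail to reject H0.

W+ = 15.5, W- = 5.5, W = min = 5.5, p = 0.293177, fail to reject H0.


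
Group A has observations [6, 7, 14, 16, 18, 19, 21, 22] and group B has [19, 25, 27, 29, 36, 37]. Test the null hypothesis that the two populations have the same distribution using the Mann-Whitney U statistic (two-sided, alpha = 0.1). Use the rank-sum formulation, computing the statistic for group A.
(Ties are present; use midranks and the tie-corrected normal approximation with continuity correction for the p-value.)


Step 1: Combine and sort all 14 observations; assign midranks.
sorted (value, group): (6,X), (7,X), (14,X), (16,X), (18,X), (19,X), (19,Y), (21,X), (22,X), (25,Y), (27,Y), (29,Y), (36,Y), (37,Y)
ranks: 6->1, 7->2, 14->3, 16->4, 18->5, 19->6.5, 19->6.5, 21->8, 22->9, 25->10, 27->11, 29->12, 36->13, 37->14
Step 2: Rank sum for X: R1 = 1 + 2 + 3 + 4 + 5 + 6.5 + 8 + 9 = 38.5.
Step 3: U_X = R1 - n1(n1+1)/2 = 38.5 - 8*9/2 = 38.5 - 36 = 2.5.
       U_Y = n1*n2 - U_X = 48 - 2.5 = 45.5.
Step 4: Ties are present, so use the tie-corrected normal approximation (with continuity correction) for the p-value.
Step 5: p-value = 0.006646; compare to alpha = 0.1. reject H0.

U_X = 2.5, p = 0.006646, reject H0 at alpha = 0.1.


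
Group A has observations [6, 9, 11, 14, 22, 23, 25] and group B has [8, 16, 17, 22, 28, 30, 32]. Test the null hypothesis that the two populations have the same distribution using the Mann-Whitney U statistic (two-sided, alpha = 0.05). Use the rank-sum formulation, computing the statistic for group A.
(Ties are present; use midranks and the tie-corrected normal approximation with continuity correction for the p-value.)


Step 1: Combine and sort all 14 observations; assign midranks.
sorted (value, group): (6,X), (8,Y), (9,X), (11,X), (14,X), (16,Y), (17,Y), (22,X), (22,Y), (23,X), (25,X), (28,Y), (30,Y), (32,Y)
ranks: 6->1, 8->2, 9->3, 11->4, 14->5, 16->6, 17->7, 22->8.5, 22->8.5, 23->10, 25->11, 28->12, 30->13, 32->14
Step 2: Rank sum for X: R1 = 1 + 3 + 4 + 5 + 8.5 + 10 + 11 = 42.5.
Step 3: U_X = R1 - n1(n1+1)/2 = 42.5 - 7*8/2 = 42.5 - 28 = 14.5.
       U_Y = n1*n2 - U_X = 49 - 14.5 = 34.5.
Step 4: Ties are present, so use the tie-corrected normal approximation (with continuity correction) for the p-value.
Step 5: p-value = 0.224289; compare to alpha = 0.05. fail to reject H0.

U_X = 14.5, p = 0.224289, fail to reject H0 at alpha = 0.05.


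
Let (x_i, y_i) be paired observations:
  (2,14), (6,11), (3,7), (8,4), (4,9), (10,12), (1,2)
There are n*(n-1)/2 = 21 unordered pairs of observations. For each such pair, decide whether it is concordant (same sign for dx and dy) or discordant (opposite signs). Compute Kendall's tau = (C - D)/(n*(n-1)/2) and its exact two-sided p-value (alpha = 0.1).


Step 1: Enumerate the 21 unordered pairs (i,j) with i<j and classify each by sign(x_j-x_i) * sign(y_j-y_i).
  (1,2):dx=+4,dy=-3->D; (1,3):dx=+1,dy=-7->D; (1,4):dx=+6,dy=-10->D; (1,5):dx=+2,dy=-5->D
  (1,6):dx=+8,dy=-2->D; (1,7):dx=-1,dy=-12->C; (2,3):dx=-3,dy=-4->C; (2,4):dx=+2,dy=-7->D
  (2,5):dx=-2,dy=-2->C; (2,6):dx=+4,dy=+1->C; (2,7):dx=-5,dy=-9->C; (3,4):dx=+5,dy=-3->D
  (3,5):dx=+1,dy=+2->C; (3,6):dx=+7,dy=+5->C; (3,7):dx=-2,dy=-5->C; (4,5):dx=-4,dy=+5->D
  (4,6):dx=+2,dy=+8->C; (4,7):dx=-7,dy=-2->C; (5,6):dx=+6,dy=+3->C; (5,7):dx=-3,dy=-7->C
  (6,7):dx=-9,dy=-10->C
Step 2: C = 13, D = 8, total pairs = 21.
Step 3: tau = (C - D)/(n(n-1)/2) = (13 - 8)/21 = 0.238095.
Step 4: Exact two-sided p-value (enumerate n! = 5040 permutations of y under H0): p = 0.561905.
Step 5: alpha = 0.1. fail to reject H0.

tau_b = 0.2381 (C=13, D=8), p = 0.561905, fail to reject H0.


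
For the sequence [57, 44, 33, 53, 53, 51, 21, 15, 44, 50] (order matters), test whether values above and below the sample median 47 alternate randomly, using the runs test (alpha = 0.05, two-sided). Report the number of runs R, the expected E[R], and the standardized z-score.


Step 1: Compute median = 47; label A = above, B = below.
Labels in order: ABBAAABBBA  (n_A = 5, n_B = 5)
Step 2: Count runs R = 5.
Step 3: Under H0 (random ordering), E[R] = 2*n_A*n_B/(n_A+n_B) + 1 = 2*5*5/10 + 1 = 6.0000.
        Var[R] = 2*n_A*n_B*(2*n_A*n_B - n_A - n_B) / ((n_A+n_B)^2 * (n_A+n_B-1)) = 2000/900 = 2.2222.
        SD[R] = 1.4907.
Step 4: Continuity-corrected z = (R + 0.5 - E[R]) / SD[R] = (5 + 0.5 - 6.0000) / 1.4907 = -0.3354.
Step 5: Two-sided p-value via normal approximation = 2*(1 - Phi(|z|)) = 0.737316.
Step 6: alpha = 0.05. fail to reject H0.

R = 5, z = -0.3354, p = 0.737316, fail to reject H0.


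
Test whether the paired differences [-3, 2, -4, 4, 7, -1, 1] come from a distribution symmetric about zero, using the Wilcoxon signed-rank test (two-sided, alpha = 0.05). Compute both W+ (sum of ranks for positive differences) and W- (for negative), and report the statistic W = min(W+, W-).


Step 1: Drop any zero differences (none here) and take |d_i|.
|d| = [3, 2, 4, 4, 7, 1, 1]
Step 2: Midrank |d_i| (ties get averaged ranks).
ranks: |3|->4, |2|->3, |4|->5.5, |4|->5.5, |7|->7, |1|->1.5, |1|->1.5
Step 3: Attach original signs; sum ranks with positive sign and with negative sign.
W+ = 3 + 5.5 + 7 + 1.5 = 17
W- = 4 + 5.5 + 1.5 = 11
(Check: W+ + W- = 28 should equal n(n+1)/2 = 28.)
Step 4: Test statistic W = min(W+, W-) = 11.
Step 5: Ties in |d|, so use the tie-corrected normal approximation.
        E[W] = n(n+1)/4 = 7*8/4 = 14.
        Tie groups: |d|=1 (t=2), |d|=4 (t=2); sum(t^3 - t) = 12.
        Var[W] = n(n+1)(2n+1)/24 - sum(t^3-t)/48 = 840/24 - 12/48 = 34.75.
        z = (W - E[W]) / sqrt(Var[W]) = (11 - 14) / 5.8949 = -0.5089.
        Two-sided p = 2*Phi(z) = 0.610813.
Step 6: alpha = 0.05. fail to reject H0.

W+ = 17, W- = 11, W = min = 11, p = 0.610813, fail to reject H0.


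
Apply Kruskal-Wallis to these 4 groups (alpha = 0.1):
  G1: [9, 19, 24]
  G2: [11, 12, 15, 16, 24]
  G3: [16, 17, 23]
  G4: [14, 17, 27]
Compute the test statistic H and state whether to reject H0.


Step 1: Combine all N = 14 observations and assign midranks.
sorted (value, group, rank): (9,G1,1), (11,G2,2), (12,G2,3), (14,G4,4), (15,G2,5), (16,G2,6.5), (16,G3,6.5), (17,G3,8.5), (17,G4,8.5), (19,G1,10), (23,G3,11), (24,G1,12.5), (24,G2,12.5), (27,G4,14)
Step 2: Sum ranks within each group.
R_1 = 23.5 (n_1 = 3)
R_2 = 29 (n_2 = 5)
R_3 = 26 (n_3 = 3)
R_4 = 26.5 (n_4 = 3)
Step 3: H = 12/(N(N+1)) * sum(R_i^2/n_i) - 3(N+1)
     = 12/(14*15) * (23.5^2/3 + 29^2/5 + 26^2/3 + 26.5^2/3) - 3*15
     = 0.057143 * 811.7 - 45
     = 1.382857.
Step 4: Ties present; correction factor C = 1 - 18/(14^3 - 14) = 0.993407. Corrected H = 1.382857 / 0.993407 = 1.392035.
Step 5: Under H0, H ~ chi^2(3); p-value = 0.707403.
Step 6: alpha = 0.1. fail to reject H0.

H = 1.3920, df = 3, p = 0.707403, fail to reject H0.
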